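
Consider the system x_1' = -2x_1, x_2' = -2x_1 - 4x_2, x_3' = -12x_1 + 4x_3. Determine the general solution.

Coefficient matrix A = [[-2, 0, 0], [-2, -4, 0], [-12, 0, 4]].
det(A - λI) = 0 gives eigenvalues λ = -4, -2, 4.
For λ=-4: eigenvector (0,1,0).
For λ=-2: eigenvector (-1,1,-2).
For λ=4: eigenvector (0,0,1).
General solution: c_1e^(-4t)(0,1,0) + c_2e^(-2t)(-1,1,-2) + c_3e^(4t)(0,0,1).

x_1(t) = -c_2e^(-2t), x_2(t) = c_1e^(-4t) + c_2e^(-2t), x_3(t) = -2c_2e^(-2t) + c_3e^(4t)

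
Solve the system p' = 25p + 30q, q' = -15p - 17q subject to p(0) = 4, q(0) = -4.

p(t) = -12e^(4t)sin(3t) + 4e^(4t)cos(3t), q(t) = 8e^(4t)sin(3t) - 4e^(4t)cos(3t)

Coefficient matrix A = [[25, 30], [-15, -17]].
Characteristic polynomial det(A - λI) = λ^2 - 8λ + 25 = 0.
Eigenvalues λ = 4 ± 3i (complex conjugate pair).
For λ=4+3i: an eigenvector is (-1,1) - i(3,-2) = (-1 - 3i, 1 + 2i).
A real fundamental pair from Re and Im of e^((4+3i)t)v: X_1 = e^(4t)(cos(3t)·(-1,1) + sin(3t)·(3,-2)), X_2 = e^(4t)(sin(3t)·(-1,1) - cos(3t)·(3,-2)).
General solution: C_1X_1 + C_2X_2.
Applying p(0)=4, q(0)=-4 gives C_1=-4, C_2=0.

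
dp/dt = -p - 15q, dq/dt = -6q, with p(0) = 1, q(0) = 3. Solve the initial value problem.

p(t) = -8e^(-t) + 9e^(-6t), q(t) = 3e^(-6t)

Coefficient matrix A = [[-1, -15], [0, -6]].
Characteristic polynomial det(A - λI) = λ^2 + 7λ + 6 = 0.
Eigenvalues λ = -1, -6.
For λ=-1: (A-λI) row 1 is [0, -15], so an eigenvector is (-1, 0).
For λ=-6: (A-λI) row 1 is [5, -15], so an eigenvector is (3, 1).
General solution: K_1e^(-t)(-1,0) + K_2e^(-6t)(3,1).
Applying p(0)=1, q(0)=3 gives K_1=8, K_2=3.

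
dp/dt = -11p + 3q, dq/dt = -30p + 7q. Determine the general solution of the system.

p(t) = c_1e^(-2t)cos(3t) + c_2e^(-2t)sin(3t), q(t) = -c_1e^(-2t)sin(3t) + 3c_1e^(-2t)cos(3t) + 3c_2e^(-2t)sin(3t) + c_2e^(-2t)cos(3t)

Coefficient matrix A = [[-11, 3], [-30, 7]].
Characteristic polynomial det(A - λI) = λ^2 + 4λ + 13 = 0.
Eigenvalues λ = -2 ± 3i (complex conjugate pair).
For λ=-2+3i: an eigenvector is (1,3) - i(0,-1) = (1, 3 + i).
A real fundamental pair from Re and Im of e^((-2+3i)t)v: X_1 = e^(-2t)(cos(3t)·(1,3) + sin(3t)·(0,-1)), X_2 = e^(-2t)(sin(3t)·(1,3) - cos(3t)·(0,-1)).
General solution: c_1X_1 + c_2X_2.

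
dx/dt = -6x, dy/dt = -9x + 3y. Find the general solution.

Coefficient matrix A = [[-6, 0], [-9, 3]].
Characteristic polynomial det(A - λI) = λ^2 + 3λ - 18 = 0.
Eigenvalues λ = 3, -6.
For λ=3: (A-λI) row 1 is [-9, 0], so an eigenvector is (0, 1).
For λ=-6: (A-λI) row 2 is [-9, 9], so an eigenvector is (-1, -1).
General solution: C_1e^(3t)(0,1) + C_2e^(-6t)(-1,-1).

x(t) = -C_2e^(-6t), y(t) = C_1e^(3t) - C_2e^(-6t)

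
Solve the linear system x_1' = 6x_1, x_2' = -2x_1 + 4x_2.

x_1(t) = C_2e^(6t), x_2(t) = C_1e^(4t) - C_2e^(6t)

Coefficient matrix A = [[6, 0], [-2, 4]].
Characteristic polynomial det(A - λI) = λ^2 - 10λ + 24 = 0.
Eigenvalues λ = 4, 6.
For λ=4: (A-λI) row 1 is [2, 0], so an eigenvector is (0, 1).
For λ=6: (A-λI) row 2 is [-2, -2], so an eigenvector is (1, -1).
General solution: C_1e^(4t)(0,1) + C_2e^(6t)(1,-1).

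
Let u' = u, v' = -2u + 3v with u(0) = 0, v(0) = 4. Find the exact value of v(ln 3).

108

A = [[1,0],[-2,3]]; eigenvalues λ = 1, 3.
Eigenvectors: (1,1) for λ=1, (0,-1) for λ=3.
From the initial condition, c_1 = 0, c_2 = -4.
v(ln 3) = (0)(3^1)(1) + (-4)(3^3)(-1) = 108.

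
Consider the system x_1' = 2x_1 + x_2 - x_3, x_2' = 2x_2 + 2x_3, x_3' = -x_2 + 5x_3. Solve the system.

Coefficient matrix A = [[2, 1, -1], [0, 2, 2], [0, -1, 5]].
det(A - λI) = 0 gives eigenvalues λ = 2, 4, 3.
For λ=2: eigenvector (1,0,0).
For λ=4: eigenvector (0,1,1).
For λ=3: eigenvector (-1,-2,-1).
General solution: K_1e^(2t)(1,0,0) + K_2e^(4t)(0,1,1) + K_3e^(3t)(-1,-2,-1).

x_1(t) = K_1e^(2t) - K_3e^(3t), x_2(t) = K_2e^(4t) - 2K_3e^(3t), x_3(t) = K_2e^(4t) - K_3e^(3t)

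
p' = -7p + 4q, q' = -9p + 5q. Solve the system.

p(t) = -2K_1e^(-t) - 2K_2te^(-t) + K_2e^(-t), q(t) = -3K_1e^(-t) - 3K_2te^(-t) + K_2e^(-t)

Coefficient matrix A = [[-7, 4], [-9, 5]].
Characteristic polynomial det(A - λI) = λ^2 + 2λ + 1 = 0.
Single eigenvalue λ = -1 with algebraic multiplicity 2.
Eigenvector v = (-2,-3); generalized eigenvector w with (A-λI)w=v is (1,1).
General solution: e^(-t)[K_1·v + K_2·(t·v + w)].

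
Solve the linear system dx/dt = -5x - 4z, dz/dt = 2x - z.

Coefficient matrix A = [[-5, -4], [2, -1]].
Characteristic polynomial det(A - λI) = λ^2 + 6λ + 13 = 0.
Eigenvalues λ = -3 ± 2i (complex conjugate pair).
For λ=-3+2i: an eigenvector is (-1,0) - i(1,-1) = (-1 - i, 0 + i).
A real fundamental pair from Re and Im of e^((-3+2i)t)v: X_1 = e^(-3t)(cos(2t)·(-1,0) + sin(2t)·(1,-1)), X_2 = e^(-3t)(sin(2t)·(-1,0) - cos(2t)·(1,-1)).
General solution: c_1X_1 + c_2X_2.

x(t) = c_1e^(-3t)sin(2t) - c_1e^(-3t)cos(2t) - c_2e^(-3t)sin(2t) - c_2e^(-3t)cos(2t), z(t) = -c_1e^(-3t)sin(2t) + c_2e^(-3t)cos(2t)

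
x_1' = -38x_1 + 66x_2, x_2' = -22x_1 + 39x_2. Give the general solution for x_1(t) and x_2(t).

Coefficient matrix A = [[-38, 66], [-22, 39]].
Characteristic polynomial det(A - λI) = λ^2 - λ - 30 = 0.
Eigenvalues λ = -5, 6.
For λ=-5: (A-λI) row 1 is [-33, 66], so an eigenvector is (-2, -1).
For λ=6: (A-λI) row 1 is [-44, 66], so an eigenvector is (-3, -2).
General solution: C_1e^(-5t)(-2,-1) + C_2e^(6t)(-3,-2).

x_1(t) = -2C_1e^(-5t) - 3C_2e^(6t), x_2(t) = -C_1e^(-5t) - 2C_2e^(6t)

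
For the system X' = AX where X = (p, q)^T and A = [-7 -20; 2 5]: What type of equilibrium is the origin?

stable spiral

A = [[-7,-20],[2,5]]; det(A-λI) = λ^2 + 2λ + 5.
λ = -1 ± 2i: negative real part.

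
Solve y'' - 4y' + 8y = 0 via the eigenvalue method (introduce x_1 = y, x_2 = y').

y(t) = c_1e^(2t)cos(2t) + c_2e^(2t)sin(2t)

Let x_1 = y, x_2 = y'. Then x_1' = x_2 and x_2' = -8x_1 + 4x_2.
A = [[0,1],[-8,4]]; det(A-λI) = λ^2 - 4λ + 8.
Eigenvalues λ = 2 ± 2i.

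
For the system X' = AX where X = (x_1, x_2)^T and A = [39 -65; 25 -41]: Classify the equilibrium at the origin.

stable spiral

A = [[39,-65],[25,-41]]; det(A-λI) = λ^2 + 2λ + 26.
λ = -1 ± 5i: negative real part.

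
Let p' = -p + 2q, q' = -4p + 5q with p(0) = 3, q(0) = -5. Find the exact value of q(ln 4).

A = [[-1,2],[-4,5]]; eigenvalues λ = 1, 3.
Eigenvectors: (1,1) for λ=1, (1,2) for λ=3.
From the initial condition, c_1 = 11, c_2 = -8.
q(ln 4) = (11)(4^1)(1) + (-8)(4^3)(2) = -980.

-980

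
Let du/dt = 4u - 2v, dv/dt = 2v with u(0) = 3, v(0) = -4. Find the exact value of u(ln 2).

96

A = [[4,-2],[0,2]]; eigenvalues λ = 4, 2.
Eigenvectors: (-1,0) for λ=4, (1,1) for λ=2.
From the initial condition, c_1 = -7, c_2 = -4.
u(ln 2) = (-7)(2^4)(-1) + (-4)(2^2)(1) = 96.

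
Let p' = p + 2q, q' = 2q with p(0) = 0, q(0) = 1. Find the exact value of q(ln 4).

A = [[1,2],[0,2]]; eigenvalues λ = 2, 1.
Eigenvectors: (-2,-1) for λ=2, (1,0) for λ=1.
From the initial condition, c_1 = -1, c_2 = -2.
q(ln 4) = (-1)(4^2)(-1) + (-2)(4^1)(0) = 16.

16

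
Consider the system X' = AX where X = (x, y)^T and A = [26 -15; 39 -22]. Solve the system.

Coefficient matrix A = [[26, -15], [39, -22]].
Characteristic polynomial det(A - λI) = λ^2 - 4λ + 13 = 0.
Eigenvalues λ = 2 ± 3i (complex conjugate pair).
For λ=2+3i: an eigenvector is (-2,-3) - i(-1,-2) = (-2 + i, -3 + 2i).
A real fundamental pair from Re and Im of e^((2+3i)t)v: X_1 = e^(2t)(cos(3t)·(-2,-3) + sin(3t)·(-1,-2)), X_2 = e^(2t)(sin(3t)·(-2,-3) - cos(3t)·(-1,-2)).
General solution: C_1X_1 + C_2X_2.

x(t) = -C_1e^(2t)sin(3t) - 2C_1e^(2t)cos(3t) - 2C_2e^(2t)sin(3t) + C_2e^(2t)cos(3t), y(t) = -2C_1e^(2t)sin(3t) - 3C_1e^(2t)cos(3t) - 3C_2e^(2t)sin(3t) + 2C_2e^(2t)cos(3t)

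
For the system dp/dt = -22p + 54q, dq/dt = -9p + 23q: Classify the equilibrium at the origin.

A = [[-22,54],[-9,23]]; det(A-λI) = λ^2 - λ - 20.
λ = -4, 5: opposite signs.

saddle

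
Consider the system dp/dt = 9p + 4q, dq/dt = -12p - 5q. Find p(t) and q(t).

p(t) = -K_1e^(t) + 2K_2e^(3t), q(t) = 2K_1e^(t) - 3K_2e^(3t)

Coefficient matrix A = [[9, 4], [-12, -5]].
Characteristic polynomial det(A - λI) = λ^2 - 4λ + 3 = 0.
Eigenvalues λ = 1, 3.
For λ=1: (A-λI) row 1 is [8, 4], so an eigenvector is (-1, 2).
For λ=3: (A-λI) row 1 is [6, 4], so an eigenvector is (2, -3).
General solution: K_1e^(t)(-1,2) + K_2e^(3t)(2,-3).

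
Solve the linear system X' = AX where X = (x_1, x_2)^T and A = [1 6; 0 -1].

Coefficient matrix A = [[1, 6], [0, -1]].
Characteristic polynomial det(A - λI) = λ^2 - 1 = 0.
Eigenvalues λ = -1, 1.
For λ=-1: (A-λI) row 1 is [2, 6], so an eigenvector is (3, -1).
For λ=1: (A-λI) row 1 is [0, 6], so an eigenvector is (1, 0).
General solution: K_1e^(-t)(3,-1) + K_2e^(t)(1,0).

x_1(t) = 3K_1e^(-t) + K_2e^(t), x_2(t) = -K_1e^(-t)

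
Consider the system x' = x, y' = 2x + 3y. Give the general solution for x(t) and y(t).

Coefficient matrix A = [[1, 0], [2, 3]].
Characteristic polynomial det(A - λI) = λ^2 - 4λ + 3 = 0.
Eigenvalues λ = 1, 3.
For λ=1: (A-λI) row 2 is [2, 2], so an eigenvector is (1, -1).
For λ=3: (A-λI) row 1 is [-2, 0], so an eigenvector is (0, 1).
General solution: C_1e^(t)(1,-1) + C_2e^(3t)(0,1).

x(t) = C_1e^(t), y(t) = -C_1e^(t) + C_2e^(3t)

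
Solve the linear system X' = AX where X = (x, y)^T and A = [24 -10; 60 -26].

x(t) = K_1e^(-6t) - K_2e^(4t), y(t) = 3K_1e^(-6t) - 2K_2e^(4t)

Coefficient matrix A = [[24, -10], [60, -26]].
Characteristic polynomial det(A - λI) = λ^2 + 2λ - 24 = 0.
Eigenvalues λ = -6, 4.
For λ=-6: (A-λI) row 1 is [30, -10], so an eigenvector is (1, 3).
For λ=4: (A-λI) row 1 is [20, -10], so an eigenvector is (-1, -2).
General solution: K_1e^(-6t)(1,3) + K_2e^(4t)(-1,-2).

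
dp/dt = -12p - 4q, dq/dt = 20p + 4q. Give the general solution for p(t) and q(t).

Coefficient matrix A = [[-12, -4], [20, 4]].
Characteristic polynomial det(A - λI) = λ^2 + 8λ + 32 = 0.
Eigenvalues λ = -4 ± 4i (complex conjugate pair).
For λ=-4+4i: an eigenvector is (1,-2) - i(0,1) = (1, -2 - i).
A real fundamental pair from Re and Im of e^((-4+4i)t)v: X_1 = e^(-4t)(cos(4t)·(1,-2) + sin(4t)·(0,1)), X_2 = e^(-4t)(sin(4t)·(1,-2) - cos(4t)·(0,1)).
General solution: K_1X_1 + K_2X_2.

p(t) = K_1e^(-4t)cos(4t) + K_2e^(-4t)sin(4t), q(t) = K_1e^(-4t)sin(4t) - 2K_1e^(-4t)cos(4t) - 2K_2e^(-4t)sin(4t) - K_2e^(-4t)cos(4t)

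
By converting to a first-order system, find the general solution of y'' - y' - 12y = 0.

y(t) = c_1e^(4t) + c_2e^(-3t)

Let x_1 = y, x_2 = y'. Then x_1' = x_2 and x_2' = 12x_1 + x_2.
A = [[0,1],[12,1]]; det(A-λI) = λ^2 - λ - 12.
Eigenvalues λ = 4, -3 with eigenvectors (1,4), (1,-3).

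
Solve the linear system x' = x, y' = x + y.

Coefficient matrix A = [[1, 0], [1, 1]].
Characteristic polynomial det(A - λI) = λ^2 - 2λ + 1 = 0.
Single eigenvalue λ = 1 with algebraic multiplicity 2.
Eigenvector v = (0,1); generalized eigenvector w with (A-λI)w=v is (1,-3).
General solution: e^(t)[C_1·v + C_2·(t·v + w)].

x(t) = C_2e^(t), y(t) = C_1e^(t) + C_2te^(t) - 3C_2e^(t)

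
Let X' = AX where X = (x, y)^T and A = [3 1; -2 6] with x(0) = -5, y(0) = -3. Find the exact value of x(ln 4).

256

A = [[3,1],[-2,6]]; eigenvalues λ = 4, 5.
Eigenvectors: (1,1) for λ=4, (1,2) for λ=5.
From the initial condition, c_1 = -7, c_2 = 2.
x(ln 4) = (-7)(4^4)(1) + (2)(4^5)(1) = 256.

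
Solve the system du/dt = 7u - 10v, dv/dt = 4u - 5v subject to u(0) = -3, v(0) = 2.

u(t) = -19e^(t)sin(2t) - 3e^(t)cos(2t), v(t) = -12e^(t)sin(2t) + 2e^(t)cos(2t)

Coefficient matrix A = [[7, -10], [4, -5]].
Characteristic polynomial det(A - λI) = λ^2 - 2λ + 5 = 0.
Eigenvalues λ = 1 ± 2i (complex conjugate pair).
For λ=1+2i: an eigenvector is (-2,-1) - i(-1,-1) = (-2 + i, -1 + i).
A real fundamental pair from Re and Im of e^((1+2i)t)v: X_1 = e^(t)(cos(2t)·(-2,-1) + sin(2t)·(-1,-1)), X_2 = e^(t)(sin(2t)·(-2,-1) - cos(2t)·(-1,-1)).
General solution: c_1X_1 + c_2X_2.
Applying u(0)=-3, v(0)=2 gives c_1=5, c_2=7.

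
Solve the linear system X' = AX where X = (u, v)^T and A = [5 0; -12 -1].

Coefficient matrix A = [[5, 0], [-12, -1]].
Characteristic polynomial det(A - λI) = λ^2 - 4λ - 5 = 0.
Eigenvalues λ = 5, -1.
For λ=5: (A-λI) row 2 is [-12, -6], so an eigenvector is (1, -2).
For λ=-1: (A-λI) row 1 is [6, 0], so an eigenvector is (0, -1).
General solution: c_1e^(5t)(1,-2) + c_2e^(-t)(0,-1).

u(t) = c_1e^(5t), v(t) = -2c_1e^(5t) - c_2e^(-t)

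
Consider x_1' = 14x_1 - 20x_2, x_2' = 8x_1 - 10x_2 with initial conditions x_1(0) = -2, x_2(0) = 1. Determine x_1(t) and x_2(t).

Coefficient matrix A = [[14, -20], [8, -10]].
Characteristic polynomial det(A - λI) = λ^2 - 4λ + 20 = 0.
Eigenvalues λ = 2 ± 4i (complex conjugate pair).
For λ=2+4i: an eigenvector is (-2,-1) - i(-1,-1) = (-2 + i, -1 + i).
A real fundamental pair from Re and Im of e^((2+4i)t)v: X_1 = e^(2t)(cos(4t)·(-2,-1) + sin(4t)·(-1,-1)), X_2 = e^(2t)(sin(4t)·(-2,-1) - cos(4t)·(-1,-1)).
General solution: K_1X_1 + K_2X_2.
Applying x_1(0)=-2, x_2(0)=1 gives K_1=3, K_2=4.

x_1(t) = -11e^(2t)sin(4t) - 2e^(2t)cos(4t), x_2(t) = -7e^(2t)sin(4t) + e^(2t)cos(4t)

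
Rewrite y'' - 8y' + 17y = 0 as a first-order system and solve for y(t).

Let x_1 = y, x_2 = y'. Then x_1' = x_2 and x_2' = -17x_1 + 8x_2.
A = [[0,1],[-17,8]]; det(A-λI) = λ^2 - 8λ + 17.
Eigenvalues λ = 4 ± i.

y(t) = c_1e^(4t)cos(t) + c_2e^(4t)sin(t)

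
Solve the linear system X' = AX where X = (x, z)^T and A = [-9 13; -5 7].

x(t) = 3C_1e^(-t)sin(t) - 2C_1e^(-t)cos(t) - 2C_2e^(-t)sin(t) - 3C_2e^(-t)cos(t), z(t) = 2C_1e^(-t)sin(t) - C_1e^(-t)cos(t) - C_2e^(-t)sin(t) - 2C_2e^(-t)cos(t)

Coefficient matrix A = [[-9, 13], [-5, 7]].
Characteristic polynomial det(A - λI) = λ^2 + 2λ + 2 = 0.
Eigenvalues λ = -1 ± i (complex conjugate pair).
For λ=-1+i: an eigenvector is (-2,-1) - i(3,2) = (-2 - 3i, -1 - 2i).
A real fundamental pair from Re and Im of e^((-1+i)t)v: X_1 = e^(-t)(cos(t)·(-2,-1) + sin(t)·(3,2)), X_2 = e^(-t)(sin(t)·(-2,-1) - cos(t)·(3,2)).
General solution: C_1X_1 + C_2X_2.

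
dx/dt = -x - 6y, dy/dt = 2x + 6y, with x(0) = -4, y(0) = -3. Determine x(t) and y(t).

x(t) = 30e^(3t) - 34e^(2t), y(t) = -20e^(3t) + 17e^(2t)

Coefficient matrix A = [[-1, -6], [2, 6]].
Characteristic polynomial det(A - λI) = λ^2 - 5λ + 6 = 0.
Eigenvalues λ = 3, 2.
For λ=3: (A-λI) row 1 is [-4, -6], so an eigenvector is (3, -2).
For λ=2: (A-λI) row 1 is [-3, -6], so an eigenvector is (-2, 1).
General solution: K_1e^(3t)(3,-2) + K_2e^(2t)(-2,1).
Applying x(0)=-4, y(0)=-3 gives K_1=10, K_2=17.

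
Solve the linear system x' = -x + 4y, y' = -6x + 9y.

Coefficient matrix A = [[-1, 4], [-6, 9]].
Characteristic polynomial det(A - λI) = λ^2 - 8λ + 15 = 0.
Eigenvalues λ = 5, 3.
For λ=5: (A-λI) row 1 is [-6, 4], so an eigenvector is (2, 3).
For λ=3: (A-λI) row 1 is [-4, 4], so an eigenvector is (1, 1).
General solution: c_1e^(5t)(2,3) + c_2e^(3t)(1,1).

x(t) = 2c_1e^(5t) + c_2e^(3t), y(t) = 3c_1e^(5t) + c_2e^(3t)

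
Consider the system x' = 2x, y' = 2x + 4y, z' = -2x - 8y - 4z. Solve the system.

x(t) = c_2e^(2t), y(t) = c_1e^(4t) - c_2e^(2t), z(t) = -c_1e^(4t) + c_2e^(2t) + c_3e^(-4t)

Coefficient matrix A = [[2, 0, 0], [2, 4, 0], [-2, -8, -4]].
det(A - λI) = 0 gives eigenvalues λ = 4, 2, -4.
For λ=4: eigenvector (0,1,-1).
For λ=2: eigenvector (1,-1,1).
For λ=-4: eigenvector (0,0,1).
General solution: c_1e^(4t)(0,1,-1) + c_2e^(2t)(1,-1,1) + c_3e^(-4t)(0,0,1).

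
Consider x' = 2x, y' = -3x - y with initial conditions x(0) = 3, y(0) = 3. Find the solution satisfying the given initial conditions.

Coefficient matrix A = [[2, 0], [-3, -1]].
Characteristic polynomial det(A - λI) = λ^2 - λ - 2 = 0.
Eigenvalues λ = -1, 2.
For λ=-1: (A-λI) row 1 is [3, 0], so an eigenvector is (0, -1).
For λ=2: (A-λI) row 2 is [-3, -3], so an eigenvector is (1, -1).
General solution: C_1e^(-t)(0,-1) + C_2e^(2t)(1,-1).
Applying x(0)=3, y(0)=3 gives C_1=-6, C_2=3.

x(t) = 3e^(2t), y(t) = -3e^(2t) + 6e^(-t)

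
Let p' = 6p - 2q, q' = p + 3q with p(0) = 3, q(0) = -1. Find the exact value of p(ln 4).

6912

A = [[6,-2],[1,3]]; eigenvalues λ = 5, 4.
Eigenvectors: (-2,-1) for λ=5, (1,1) for λ=4.
From the initial condition, c_1 = -4, c_2 = -5.
p(ln 4) = (-4)(4^5)(-2) + (-5)(4^4)(1) = 6912.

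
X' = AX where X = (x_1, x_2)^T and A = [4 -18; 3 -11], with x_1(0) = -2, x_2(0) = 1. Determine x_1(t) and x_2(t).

Coefficient matrix A = [[4, -18], [3, -11]].
Characteristic polynomial det(A - λI) = λ^2 + 7λ + 10 = 0.
Eigenvalues λ = -5, -2.
For λ=-5: (A-λI) row 1 is [9, -18], so an eigenvector is (2, 1).
For λ=-2: (A-λI) row 1 is [6, -18], so an eigenvector is (3, 1).
General solution: C_1e^(-5t)(2,1) + C_2e^(-2t)(3,1).
Applying x_1(0)=-2, x_2(0)=1 gives C_1=5, C_2=-4.

x_1(t) = -12e^(-2t) + 10e^(-5t), x_2(t) = -4e^(-2t) + 5e^(-5t)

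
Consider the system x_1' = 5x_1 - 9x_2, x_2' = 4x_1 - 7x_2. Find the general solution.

x_1(t) = -3C_1e^(-t) - 3C_2te^(-t) + C_2e^(-t), x_2(t) = -2C_1e^(-t) - 2C_2te^(-t) + C_2e^(-t)

Coefficient matrix A = [[5, -9], [4, -7]].
Characteristic polynomial det(A - λI) = λ^2 + 2λ + 1 = 0.
Single eigenvalue λ = -1 with algebraic multiplicity 2.
Eigenvector v = (-3,-2); generalized eigenvector w with (A-λI)w=v is (1,1).
General solution: e^(-t)[C_1·v + C_2·(t·v + w)].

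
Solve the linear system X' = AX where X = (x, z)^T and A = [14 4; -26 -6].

x(t) = C_1e^(4t)sin(2t) - C_1e^(4t)cos(2t) - C_2e^(4t)sin(2t) - C_2e^(4t)cos(2t), z(t) = -2C_1e^(4t)sin(2t) + 3C_1e^(4t)cos(2t) + 3C_2e^(4t)sin(2t) + 2C_2e^(4t)cos(2t)

Coefficient matrix A = [[14, 4], [-26, -6]].
Characteristic polynomial det(A - λI) = λ^2 - 8λ + 20 = 0.
Eigenvalues λ = 4 ± 2i (complex conjugate pair).
For λ=4+2i: an eigenvector is (-1,3) - i(1,-2) = (-1 - i, 3 + 2i).
A real fundamental pair from Re and Im of e^((4+2i)t)v: X_1 = e^(4t)(cos(2t)·(-1,3) + sin(2t)·(1,-2)), X_2 = e^(4t)(sin(2t)·(-1,3) - cos(2t)·(1,-2)).
General solution: C_1X_1 + C_2X_2.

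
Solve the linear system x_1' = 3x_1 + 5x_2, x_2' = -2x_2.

Coefficient matrix A = [[3, 5], [0, -2]].
Characteristic polynomial det(A - λI) = λ^2 - λ - 6 = 0.
Eigenvalues λ = 3, -2.
For λ=3: (A-λI) row 1 is [0, 5], so an eigenvector is (1, 0).
For λ=-2: (A-λI) row 1 is [5, 5], so an eigenvector is (1, -1).
General solution: K_1e^(3t)(1,0) + K_2e^(-2t)(1,-1).

x_1(t) = K_1e^(3t) + K_2e^(-2t), x_2(t) = -K_2e^(-2t)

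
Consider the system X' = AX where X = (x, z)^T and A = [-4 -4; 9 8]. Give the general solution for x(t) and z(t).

x(t) = 2K_1e^(2t) + 2K_2te^(2t) - K_2e^(2t), z(t) = -3K_1e^(2t) - 3K_2te^(2t) + K_2e^(2t)

Coefficient matrix A = [[-4, -4], [9, 8]].
Characteristic polynomial det(A - λI) = λ^2 - 4λ + 4 = 0.
Single eigenvalue λ = 2 with algebraic multiplicity 2.
Eigenvector v = (2,-3); generalized eigenvector w with (A-λI)w=v is (-1,1).
General solution: e^(2t)[K_1·v + K_2·(t·v + w)].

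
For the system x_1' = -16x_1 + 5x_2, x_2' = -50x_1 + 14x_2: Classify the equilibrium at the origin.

stable spiral

A = [[-16,5],[-50,14]]; det(A-λI) = λ^2 + 2λ + 26.
λ = -1 ± 5i: negative real part.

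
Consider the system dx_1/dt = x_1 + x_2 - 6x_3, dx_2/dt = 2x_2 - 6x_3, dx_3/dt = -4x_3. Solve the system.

x_1(t) = C_1e^(t) + C_2e^(2t) + C_3e^(-4t), x_2(t) = C_2e^(2t) + C_3e^(-4t), x_3(t) = C_3e^(-4t)

Coefficient matrix A = [[1, 1, -6], [0, 2, -6], [0, 0, -4]].
det(A - λI) = 0 gives eigenvalues λ = 1, 2, -4.
For λ=1: eigenvector (1,0,0).
For λ=2: eigenvector (1,1,0).
For λ=-4: eigenvector (1,1,1).
General solution: C_1e^(t)(1,0,0) + C_2e^(2t)(1,1,0) + C_3e^(-4t)(1,1,1).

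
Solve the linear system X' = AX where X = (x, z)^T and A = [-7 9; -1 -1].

x(t) = 3c_1e^(-4t) + 3c_2te^(-4t) + 2c_2e^(-4t), z(t) = c_1e^(-4t) + c_2te^(-4t) + c_2e^(-4t)

Coefficient matrix A = [[-7, 9], [-1, -1]].
Characteristic polynomial det(A - λI) = λ^2 + 8λ + 16 = 0.
Single eigenvalue λ = -4 with algebraic multiplicity 2.
Eigenvector v = (3,1); generalized eigenvector w with (A-λI)w=v is (2,1).
General solution: e^(-4t)[c_1·v + c_2·(t·v + w)].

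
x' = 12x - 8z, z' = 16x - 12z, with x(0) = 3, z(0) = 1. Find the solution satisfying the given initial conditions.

Coefficient matrix A = [[12, -8], [16, -12]].
Characteristic polynomial det(A - λI) = λ^2 - 16 = 0.
Eigenvalues λ = -4, 4.
For λ=-4: (A-λI) row 1 is [16, -8], so an eigenvector is (1, 2).
For λ=4: (A-λI) row 1 is [8, -8], so an eigenvector is (-1, -1).
General solution: c_1e^(-4t)(1,2) + c_2e^(4t)(-1,-1).
Applying x(0)=3, z(0)=1 gives c_1=-2, c_2=-5.

x(t) = 5e^(4t) - 2e^(-4t), z(t) = 5e^(4t) - 4e^(-4t)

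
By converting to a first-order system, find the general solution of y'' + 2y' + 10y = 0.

Let x_1 = y, x_2 = y'. Then x_1' = x_2 and x_2' = -10x_1 - 2x_2.
A = [[0,1],[-10,-2]]; det(A-λI) = λ^2 + 2λ + 10.
Eigenvalues λ = -1 ± 3i.

y(t) = C_1e^(-t)cos(3t) + C_2e^(-t)sin(3t)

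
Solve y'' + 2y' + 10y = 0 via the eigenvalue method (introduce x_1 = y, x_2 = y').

Let x_1 = y, x_2 = y'. Then x_1' = x_2 and x_2' = -10x_1 - 2x_2.
A = [[0,1],[-10,-2]]; det(A-λI) = λ^2 + 2λ + 10.
Eigenvalues λ = -1 ± 3i.

y(t) = K_1e^(-t)cos(3t) + K_2e^(-t)sin(3t)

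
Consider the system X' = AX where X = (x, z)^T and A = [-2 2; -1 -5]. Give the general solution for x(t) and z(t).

Coefficient matrix A = [[-2, 2], [-1, -5]].
Characteristic polynomial det(A - λI) = λ^2 + 7λ + 12 = 0.
Eigenvalues λ = -3, -4.
For λ=-3: (A-λI) row 1 is [1, 2], so an eigenvector is (2, -1).
For λ=-4: (A-λI) row 1 is [2, 2], so an eigenvector is (-1, 1).
General solution: c_1e^(-3t)(2,-1) + c_2e^(-4t)(-1,1).

x(t) = 2c_1e^(-3t) - c_2e^(-4t), z(t) = -c_1e^(-3t) + c_2e^(-4t)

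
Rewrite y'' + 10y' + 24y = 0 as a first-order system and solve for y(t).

Let x_1 = y, x_2 = y'. Then x_1' = x_2 and x_2' = -24x_1 - 10x_2.
A = [[0,1],[-24,-10]]; det(A-λI) = λ^2 + 10λ + 24.
Eigenvalues λ = -4, -6 with eigenvectors (1,-4), (1,-6).

y(t) = c_1e^(-4t) + c_2e^(-6t)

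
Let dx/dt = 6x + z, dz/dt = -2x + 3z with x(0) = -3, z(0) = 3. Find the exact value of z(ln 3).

729

A = [[6,1],[-2,3]]; eigenvalues λ = 4, 5.
Eigenvectors: (-1,2) for λ=4, (-1,1) for λ=5.
From the initial condition, c_1 = 0, c_2 = 3.
z(ln 3) = (0)(3^4)(2) + (3)(3^5)(1) = 729.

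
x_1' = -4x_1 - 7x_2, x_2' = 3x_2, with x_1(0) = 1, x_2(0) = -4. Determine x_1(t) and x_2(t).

x_1(t) = 4e^(3t) - 3e^(-4t), x_2(t) = -4e^(3t)

Coefficient matrix A = [[-4, -7], [0, 3]].
Characteristic polynomial det(A - λI) = λ^2 + λ - 12 = 0.
Eigenvalues λ = -4, 3.
For λ=-4: (A-λI) row 1 is [0, -7], so an eigenvector is (1, 0).
For λ=3: (A-λI) row 1 is [-7, -7], so an eigenvector is (-1, 1).
General solution: C_1e^(-4t)(1,0) + C_2e^(3t)(-1,1).
Applying x_1(0)=1, x_2(0)=-4 gives C_1=-3, C_2=-4.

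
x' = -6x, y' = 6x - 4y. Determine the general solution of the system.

Coefficient matrix A = [[-6, 0], [6, -4]].
Characteristic polynomial det(A - λI) = λ^2 + 10λ + 24 = 0.
Eigenvalues λ = -4, -6.
For λ=-4: (A-λI) row 1 is [-2, 0], so an eigenvector is (0, 1).
For λ=-6: (A-λI) row 2 is [6, 2], so an eigenvector is (-1, 3).
General solution: c_1e^(-4t)(0,1) + c_2e^(-6t)(-1,3).

x(t) = -c_2e^(-6t), y(t) = c_1e^(-4t) + 3c_2e^(-6t)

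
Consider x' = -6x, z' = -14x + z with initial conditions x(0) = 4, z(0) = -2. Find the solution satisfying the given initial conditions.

x(t) = 4e^(-6t), z(t) = -10e^(t) + 8e^(-6t)

Coefficient matrix A = [[-6, 0], [-14, 1]].
Characteristic polynomial det(A - λI) = λ^2 + 5λ - 6 = 0.
Eigenvalues λ = 1, -6.
For λ=1: (A-λI) row 1 is [-7, 0], so an eigenvector is (0, 1).
For λ=-6: (A-λI) row 2 is [-14, 7], so an eigenvector is (-1, -2).
General solution: C_1e^(t)(0,1) + C_2e^(-6t)(-1,-2).
Applying x(0)=4, z(0)=-2 gives C_1=-10, C_2=-4.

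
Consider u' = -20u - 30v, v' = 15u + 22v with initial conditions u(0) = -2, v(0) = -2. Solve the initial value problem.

Coefficient matrix A = [[-20, -30], [15, 22]].
Characteristic polynomial det(A - λI) = λ^2 - 2λ + 10 = 0.
Eigenvalues λ = 1 ± 3i (complex conjugate pair).
For λ=1+3i: an eigenvector is (-1,1) - i(-3,2) = (-1 + 3i, 1 - 2i).
A real fundamental pair from Re and Im of e^((1+3i)t)v: X_1 = e^(t)(cos(3t)·(-1,1) + sin(3t)·(-3,2)), X_2 = e^(t)(sin(3t)·(-1,1) - cos(3t)·(-3,2)).
General solution: C_1X_1 + C_2X_2.
Applying u(0)=-2, v(0)=-2 gives C_1=-10, C_2=-4.

u(t) = 34e^(t)sin(3t) - 2e^(t)cos(3t), v(t) = -24e^(t)sin(3t) - 2e^(t)cos(3t)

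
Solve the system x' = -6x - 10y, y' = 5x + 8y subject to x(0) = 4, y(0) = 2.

x(t) = -48e^(t)sin(t) + 4e^(t)cos(t), y(t) = 34e^(t)sin(t) + 2e^(t)cos(t)

Coefficient matrix A = [[-6, -10], [5, 8]].
Characteristic polynomial det(A - λI) = λ^2 - 2λ + 2 = 0.
Eigenvalues λ = 1 ± i (complex conjugate pair).
For λ=1+i: an eigenvector is (-3,2) - i(1,-1) = (-3 - i, 2 + i).
A real fundamental pair from Re and Im of e^((1+i)t)v: X_1 = e^(t)(cos(t)·(-3,2) + sin(t)·(1,-1)), X_2 = e^(t)(sin(t)·(-3,2) - cos(t)·(1,-1)).
General solution: c_1X_1 + c_2X_2.
Applying x(0)=4, y(0)=2 gives c_1=-6, c_2=14.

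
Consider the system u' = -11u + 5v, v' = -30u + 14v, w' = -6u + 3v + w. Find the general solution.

Coefficient matrix A = [[-11, 5, 0], [-30, 14, 0], [-6, 3, 1]].
det(A - λI) = 0 gives eigenvalues λ = -1, 4, 1.
For λ=-1: eigenvector (1,2,0).
For λ=4: eigenvector (1,3,1).
For λ=1: eigenvector (0,0,1).
General solution: K_1e^(-t)(1,2,0) + K_2e^(4t)(1,3,1) + K_3e^(t)(0,0,1).

u(t) = K_1e^(-t) + K_2e^(4t), v(t) = 2K_1e^(-t) + 3K_2e^(4t), w(t) = K_2e^(4t) + K_3e^(t)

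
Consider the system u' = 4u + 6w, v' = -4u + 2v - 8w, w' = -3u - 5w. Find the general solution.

u(t) = 2C_2e^(t) - C_3e^(-2t), v(t) = C_1e^(2t) + C_3e^(-2t), w(t) = -C_2e^(t) + C_3e^(-2t)

Coefficient matrix A = [[4, 0, 6], [-4, 2, -8], [-3, 0, -5]].
det(A - λI) = 0 gives eigenvalues λ = 2, 1, -2.
For λ=2: eigenvector (0,1,0).
For λ=1: eigenvector (2,0,-1).
For λ=-2: eigenvector (-1,1,1).
General solution: C_1e^(2t)(0,1,0) + C_2e^(t)(2,0,-1) + C_3e^(-2t)(-1,1,1).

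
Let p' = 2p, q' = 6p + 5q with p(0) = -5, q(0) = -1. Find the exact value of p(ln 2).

A = [[2,0],[6,5]]; eigenvalues λ = 5, 2.
Eigenvectors: (0,-1) for λ=5, (1,-2) for λ=2.
From the initial condition, c_1 = 11, c_2 = -5.
p(ln 2) = (11)(2^5)(0) + (-5)(2^2)(1) = -20.

-20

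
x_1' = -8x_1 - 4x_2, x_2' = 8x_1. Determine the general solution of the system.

Coefficient matrix A = [[-8, -4], [8, 0]].
Characteristic polynomial det(A - λI) = λ^2 + 8λ + 32 = 0.
Eigenvalues λ = -4 ± 4i (complex conjugate pair).
For λ=-4+4i: an eigenvector is (0,1) - i(-1,1) = (0 + i, 1 - i).
A real fundamental pair from Re and Im of e^((-4+4i)t)v: X_1 = e^(-4t)(cos(4t)·(0,1) + sin(4t)·(-1,1)), X_2 = e^(-4t)(sin(4t)·(0,1) - cos(4t)·(-1,1)).
General solution: c_1X_1 + c_2X_2.

x_1(t) = -c_1e^(-4t)sin(4t) + c_2e^(-4t)cos(4t), x_2(t) = c_1e^(-4t)sin(4t) + c_1e^(-4t)cos(4t) + c_2e^(-4t)sin(4t) - c_2e^(-4t)cos(4t)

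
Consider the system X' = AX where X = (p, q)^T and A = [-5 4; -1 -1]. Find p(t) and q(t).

Coefficient matrix A = [[-5, 4], [-1, -1]].
Characteristic polynomial det(A - λI) = λ^2 + 6λ + 9 = 0.
Single eigenvalue λ = -3 with algebraic multiplicity 2.
Eigenvector v = (-2,-1); generalized eigenvector w with (A-λI)w=v is (-3,-2).
General solution: e^(-3t)[C_1·v + C_2·(t·v + w)].

p(t) = -2C_1e^(-3t) - 2C_2te^(-3t) - 3C_2e^(-3t), q(t) = -C_1e^(-3t) - C_2te^(-3t) - 2C_2e^(-3t)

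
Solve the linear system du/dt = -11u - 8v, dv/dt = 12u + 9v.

Coefficient matrix A = [[-11, -8], [12, 9]].
Characteristic polynomial det(A - λI) = λ^2 + 2λ - 3 = 0.
Eigenvalues λ = 1, -3.
For λ=1: (A-λI) row 1 is [-12, -8], so an eigenvector is (2, -3).
For λ=-3: (A-λI) row 1 is [-8, -8], so an eigenvector is (-1, 1).
General solution: c_1e^(t)(2,-3) + c_2e^(-3t)(-1,1).

u(t) = 2c_1e^(t) - c_2e^(-3t), v(t) = -3c_1e^(t) + c_2e^(-3t)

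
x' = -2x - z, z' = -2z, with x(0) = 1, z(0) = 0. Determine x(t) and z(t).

x(t) = e^(-2t), z(t) = 0

Coefficient matrix A = [[-2, -1], [0, -2]].
Characteristic polynomial det(A - λI) = λ^2 + 4λ + 4 = 0.
Single eigenvalue λ = -2 with algebraic multiplicity 2.
Eigenvector v = (-1,0); generalized eigenvector w with (A-λI)w=v is (2,1).
General solution: e^(-2t)[K_1·v + K_2·(t·v + w)].
Applying x(0)=1, z(0)=0 gives K_1=-1, K_2=0.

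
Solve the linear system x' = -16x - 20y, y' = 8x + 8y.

x(t) = 2c_1e^(-4t)sin(4t) + c_1e^(-4t)cos(4t) + c_2e^(-4t)sin(4t) - 2c_2e^(-4t)cos(4t), y(t) = -c_1e^(-4t)sin(4t) - c_1e^(-4t)cos(4t) - c_2e^(-4t)sin(4t) + c_2e^(-4t)cos(4t)

Coefficient matrix A = [[-16, -20], [8, 8]].
Characteristic polynomial det(A - λI) = λ^2 + 8λ + 32 = 0.
Eigenvalues λ = -4 ± 4i (complex conjugate pair).
For λ=-4+4i: an eigenvector is (1,-1) - i(2,-1) = (1 - 2i, -1 + i).
A real fundamental pair from Re and Im of e^((-4+4i)t)v: X_1 = e^(-4t)(cos(4t)·(1,-1) + sin(4t)·(2,-1)), X_2 = e^(-4t)(sin(4t)·(1,-1) - cos(4t)·(2,-1)).
General solution: c_1X_1 + c_2X_2.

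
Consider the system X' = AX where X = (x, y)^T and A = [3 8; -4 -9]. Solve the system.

Coefficient matrix A = [[3, 8], [-4, -9]].
Characteristic polynomial det(A - λI) = λ^2 + 6λ + 5 = 0.
Eigenvalues λ = -5, -1.
For λ=-5: (A-λI) row 1 is [8, 8], so an eigenvector is (1, -1).
For λ=-1: (A-λI) row 1 is [4, 8], so an eigenvector is (2, -1).
General solution: c_1e^(-5t)(1,-1) + c_2e^(-t)(2,-1).

x(t) = c_1e^(-5t) + 2c_2e^(-t), y(t) = -c_1e^(-5t) - c_2e^(-t)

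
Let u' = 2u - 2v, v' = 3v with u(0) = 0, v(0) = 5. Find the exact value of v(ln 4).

320

A = [[2,-2],[0,3]]; eigenvalues λ = 3, 2.
Eigenvectors: (2,-1) for λ=3, (-1,0) for λ=2.
From the initial condition, c_1 = -5, c_2 = -10.
v(ln 4) = (-5)(4^3)(-1) + (-10)(4^2)(0) = 320.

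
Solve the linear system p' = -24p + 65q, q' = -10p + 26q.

p(t) = -3K_1e^(t)sin(5t) - 2K_1e^(t)cos(5t) - 2K_2e^(t)sin(5t) + 3K_2e^(t)cos(5t), q(t) = -K_1e^(t)sin(5t) - K_1e^(t)cos(5t) - K_2e^(t)sin(5t) + K_2e^(t)cos(5t)

Coefficient matrix A = [[-24, 65], [-10, 26]].
Characteristic polynomial det(A - λI) = λ^2 - 2λ + 26 = 0.
Eigenvalues λ = 1 ± 5i (complex conjugate pair).
For λ=1+5i: an eigenvector is (-2,-1) - i(-3,-1) = (-2 + 3i, -1 + i).
A real fundamental pair from Re and Im of e^((1+5i)t)v: X_1 = e^(t)(cos(5t)·(-2,-1) + sin(5t)·(-3,-1)), X_2 = e^(t)(sin(5t)·(-2,-1) - cos(5t)·(-3,-1)).
General solution: K_1X_1 + K_2X_2.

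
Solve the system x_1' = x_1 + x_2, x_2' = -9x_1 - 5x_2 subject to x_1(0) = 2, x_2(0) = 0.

x_1(t) = 6te^(-2t) + 2e^(-2t), x_2(t) = -18te^(-2t)

Coefficient matrix A = [[1, 1], [-9, -5]].
Characteristic polynomial det(A - λI) = λ^2 + 4λ + 4 = 0.
Single eigenvalue λ = -2 with algebraic multiplicity 2.
Eigenvector v = (-1,3); generalized eigenvector w with (A-λI)w=v is (0,-1).
General solution: e^(-2t)[K_1·v + K_2·(t·v + w)].
Applying x_1(0)=2, x_2(0)=0 gives K_1=-2, K_2=-6.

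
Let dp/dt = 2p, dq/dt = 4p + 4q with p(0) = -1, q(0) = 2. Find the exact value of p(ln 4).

-16

A = [[2,0],[4,4]]; eigenvalues λ = 2, 4.
Eigenvectors: (-1,2) for λ=2, (0,1) for λ=4.
From the initial condition, c_1 = 1, c_2 = 0.
p(ln 4) = (1)(4^2)(-1) + (0)(4^4)(0) = -16.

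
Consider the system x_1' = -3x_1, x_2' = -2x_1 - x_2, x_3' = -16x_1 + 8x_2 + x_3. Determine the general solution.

Coefficient matrix A = [[-3, 0, 0], [-2, -1, 0], [-16, 8, 1]].
det(A - λI) = 0 gives eigenvalues λ = -1, -3, 1.
For λ=-1: eigenvector (0,1,-4).
For λ=-3: eigenvector (1,1,2).
For λ=1: eigenvector (0,0,1).
General solution: C_1e^(-t)(0,1,-4) + C_2e^(-3t)(1,1,2) + C_3e^(t)(0,0,1).

x_1(t) = C_2e^(-3t), x_2(t) = C_1e^(-t) + C_2e^(-3t), x_3(t) = -4C_1e^(-t) + 2C_2e^(-3t) + C_3e^(t)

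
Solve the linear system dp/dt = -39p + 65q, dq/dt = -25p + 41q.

Coefficient matrix A = [[-39, 65], [-25, 41]].
Characteristic polynomial det(A - λI) = λ^2 - 2λ + 26 = 0.
Eigenvalues λ = 1 ± 5i (complex conjugate pair).
For λ=1+5i: an eigenvector is (-2,-1) - i(3,2) = (-2 - 3i, -1 - 2i).
A real fundamental pair from Re and Im of e^((1+5i)t)v: X_1 = e^(t)(cos(5t)·(-2,-1) + sin(5t)·(3,2)), X_2 = e^(t)(sin(5t)·(-2,-1) - cos(5t)·(3,2)).
General solution: K_1X_1 + K_2X_2.

p(t) = 3K_1e^(t)sin(5t) - 2K_1e^(t)cos(5t) - 2K_2e^(t)sin(5t) - 3K_2e^(t)cos(5t), q(t) = 2K_1e^(t)sin(5t) - K_1e^(t)cos(5t) - K_2e^(t)sin(5t) - 2K_2e^(t)cos(5t)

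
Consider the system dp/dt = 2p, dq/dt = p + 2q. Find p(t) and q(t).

Coefficient matrix A = [[2, 0], [1, 2]].
Characteristic polynomial det(A - λI) = λ^2 - 4λ + 4 = 0.
Single eigenvalue λ = 2 with algebraic multiplicity 2.
Eigenvector v = (0,-1); generalized eigenvector w with (A-λI)w=v is (-1,1).
General solution: e^(2t)[c_1·v + c_2·(t·v + w)].

p(t) = -c_2e^(2t), q(t) = -c_1e^(2t) - c_2te^(2t) + c_2e^(2t)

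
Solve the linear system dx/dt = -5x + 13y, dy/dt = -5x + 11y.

Coefficient matrix A = [[-5, 13], [-5, 11]].
Characteristic polynomial det(A - λI) = λ^2 - 6λ + 10 = 0.
Eigenvalues λ = 3 ± i (complex conjugate pair).
For λ=3+i: an eigenvector is (3,2) - i(2,1) = (3 - 2i, 2 - i).
A real fundamental pair from Re and Im of e^((3+i)t)v: X_1 = e^(3t)(cos(t)·(3,2) + sin(t)·(2,1)), X_2 = e^(3t)(sin(t)·(3,2) - cos(t)·(2,1)).
General solution: c_1X_1 + c_2X_2.

x(t) = 2c_1e^(3t)sin(t) + 3c_1e^(3t)cos(t) + 3c_2e^(3t)sin(t) - 2c_2e^(3t)cos(t), y(t) = c_1e^(3t)sin(t) + 2c_1e^(3t)cos(t) + 2c_2e^(3t)sin(t) - c_2e^(3t)cos(t)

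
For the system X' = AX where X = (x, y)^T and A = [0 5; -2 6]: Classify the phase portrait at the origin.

A = [[0,5],[-2,6]]; det(A-λI) = λ^2 - 6λ + 10.
λ = 3 ± i: positive real part.

unstable spiral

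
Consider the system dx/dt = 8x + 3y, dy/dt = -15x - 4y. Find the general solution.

x(t) = -K_1e^(2t)sin(3t) + K_2e^(2t)cos(3t), y(t) = 2K_1e^(2t)sin(3t) - K_1e^(2t)cos(3t) - K_2e^(2t)sin(3t) - 2K_2e^(2t)cos(3t)

Coefficient matrix A = [[8, 3], [-15, -4]].
Characteristic polynomial det(A - λI) = λ^2 - 4λ + 13 = 0.
Eigenvalues λ = 2 ± 3i (complex conjugate pair).
For λ=2+3i: an eigenvector is (0,-1) - i(-1,2) = (0 + i, -1 - 2i).
A real fundamental pair from Re and Im of e^((2+3i)t)v: X_1 = e^(2t)(cos(3t)·(0,-1) + sin(3t)·(-1,2)), X_2 = e^(2t)(sin(3t)·(0,-1) - cos(3t)·(-1,2)).
General solution: K_1X_1 + K_2X_2.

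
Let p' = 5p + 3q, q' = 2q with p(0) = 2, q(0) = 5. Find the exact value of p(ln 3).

1656

A = [[5,3],[0,2]]; eigenvalues λ = 2, 5.
Eigenvectors: (1,-1) for λ=2, (-1,0) for λ=5.
From the initial condition, c_1 = -5, c_2 = -7.
p(ln 3) = (-5)(3^2)(1) + (-7)(3^5)(-1) = 1656.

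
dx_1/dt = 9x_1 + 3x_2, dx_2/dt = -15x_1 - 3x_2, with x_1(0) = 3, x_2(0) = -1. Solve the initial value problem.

Coefficient matrix A = [[9, 3], [-15, -3]].
Characteristic polynomial det(A - λI) = λ^2 - 6λ + 18 = 0.
Eigenvalues λ = 3 ± 3i (complex conjugate pair).
For λ=3+3i: an eigenvector is (1,-2) - i(0,-1) = (1, -2 + i).
A real fundamental pair from Re and Im of e^((3+3i)t)v: X_1 = e^(3t)(cos(3t)·(1,-2) + sin(3t)·(0,-1)), X_2 = e^(3t)(sin(3t)·(1,-2) - cos(3t)·(0,-1)).
General solution: C_1X_1 + C_2X_2.
Applying x_1(0)=3, x_2(0)=-1 gives C_1=3, C_2=5.

x_1(t) = 5e^(3t)sin(3t) + 3e^(3t)cos(3t), x_2(t) = -13e^(3t)sin(3t) - e^(3t)cos(3t)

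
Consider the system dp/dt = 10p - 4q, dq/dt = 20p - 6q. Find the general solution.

p(t) = K_1e^(2t)cos(4t) + K_2e^(2t)sin(4t), q(t) = K_1e^(2t)sin(4t) + 2K_1e^(2t)cos(4t) + 2K_2e^(2t)sin(4t) - K_2e^(2t)cos(4t)

Coefficient matrix A = [[10, -4], [20, -6]].
Characteristic polynomial det(A - λI) = λ^2 - 4λ + 20 = 0.
Eigenvalues λ = 2 ± 4i (complex conjugate pair).
For λ=2+4i: an eigenvector is (1,2) - i(0,1) = (1, 2 - i).
A real fundamental pair from Re and Im of e^((2+4i)t)v: X_1 = e^(2t)(cos(4t)·(1,2) + sin(4t)·(0,1)), X_2 = e^(2t)(sin(4t)·(1,2) - cos(4t)·(0,1)).
General solution: K_1X_1 + K_2X_2.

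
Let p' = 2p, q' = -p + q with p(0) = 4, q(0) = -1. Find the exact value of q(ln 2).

-10

A = [[2,0],[-1,1]]; eigenvalues λ = 2, 1.
Eigenvectors: (1,-1) for λ=2, (0,1) for λ=1.
From the initial condition, c_1 = 4, c_2 = 3.
q(ln 2) = (4)(2^2)(-1) + (3)(2^1)(1) = -10.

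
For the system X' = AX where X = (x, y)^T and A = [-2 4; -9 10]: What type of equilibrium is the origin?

unstable improper node

A = [[-2,4],[-9,10]]; det(A-λI) = λ^2 - 8λ + 16.
repeated λ = 4 with a single eigenvector.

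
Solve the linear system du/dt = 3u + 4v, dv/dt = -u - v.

Coefficient matrix A = [[3, 4], [-1, -1]].
Characteristic polynomial det(A - λI) = λ^2 - 2λ + 1 = 0.
Single eigenvalue λ = 1 with algebraic multiplicity 2.
Eigenvector v = (2,-1); generalized eigenvector w with (A-λI)w=v is (-3,2).
General solution: e^(t)[C_1·v + C_2·(t·v + w)].

u(t) = 2C_1e^(t) + 2C_2te^(t) - 3C_2e^(t), v(t) = -C_1e^(t) - C_2te^(t) + 2C_2e^(t)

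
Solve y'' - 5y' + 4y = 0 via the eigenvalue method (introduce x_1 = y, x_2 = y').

y(t) = c_1e^(t) + c_2e^(4t)

Let x_1 = y, x_2 = y'. Then x_1' = x_2 and x_2' = -4x_1 + 5x_2.
A = [[0,1],[-4,5]]; det(A-λI) = λ^2 - 5λ + 4.
Eigenvalues λ = 1, 4 with eigenvectors (1,1), (1,4).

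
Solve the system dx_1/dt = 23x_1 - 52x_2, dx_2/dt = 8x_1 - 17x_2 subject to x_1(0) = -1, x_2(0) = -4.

x_1(t) = 47e^(3t)sin(4t) - e^(3t)cos(4t), x_2(t) = 18e^(3t)sin(4t) - 4e^(3t)cos(4t)

Coefficient matrix A = [[23, -52], [8, -17]].
Characteristic polynomial det(A - λI) = λ^2 - 6λ + 25 = 0.
Eigenvalues λ = 3 ± 4i (complex conjugate pair).
For λ=3+4i: an eigenvector is (-2,-1) - i(3,1) = (-2 - 3i, -1 - i).
A real fundamental pair from Re and Im of e^((3+4i)t)v: X_1 = e^(3t)(cos(4t)·(-2,-1) + sin(4t)·(3,1)), X_2 = e^(3t)(sin(4t)·(-2,-1) - cos(4t)·(3,1)).
General solution: C_1X_1 + C_2X_2.
Applying x_1(0)=-1, x_2(0)=-4 gives C_1=11, C_2=-7.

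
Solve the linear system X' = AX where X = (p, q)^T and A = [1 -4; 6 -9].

p(t) = 2c_1e^(-5t) - c_2e^(-3t), q(t) = 3c_1e^(-5t) - c_2e^(-3t)

Coefficient matrix A = [[1, -4], [6, -9]].
Characteristic polynomial det(A - λI) = λ^2 + 8λ + 15 = 0.
Eigenvalues λ = -5, -3.
For λ=-5: (A-λI) row 1 is [6, -4], so an eigenvector is (2, 3).
For λ=-3: (A-λI) row 1 is [4, -4], so an eigenvector is (-1, -1).
General solution: c_1e^(-5t)(2,3) + c_2e^(-3t)(-1,-1).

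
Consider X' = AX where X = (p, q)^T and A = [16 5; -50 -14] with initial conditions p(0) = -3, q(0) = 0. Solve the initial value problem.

Coefficient matrix A = [[16, 5], [-50, -14]].
Characteristic polynomial det(A - λI) = λ^2 - 2λ + 26 = 0.
Eigenvalues λ = 1 ± 5i (complex conjugate pair).
For λ=1+5i: an eigenvector is (1,-3) - i(0,-1) = (1, -3 + i).
A real fundamental pair from Re and Im of e^((1+5i)t)v: X_1 = e^(t)(cos(5t)·(1,-3) + sin(5t)·(0,-1)), X_2 = e^(t)(sin(5t)·(1,-3) - cos(5t)·(0,-1)).
General solution: K_1X_1 + K_2X_2.
Applying p(0)=-3, q(0)=0 gives K_1=-3, K_2=-9.

p(t) = -9e^(t)sin(5t) - 3e^(t)cos(5t), q(t) = 30e^(t)sin(5t)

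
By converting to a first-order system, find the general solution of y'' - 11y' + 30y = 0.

Let x_1 = y, x_2 = y'. Then x_1' = x_2 and x_2' = -30x_1 + 11x_2.
A = [[0,1],[-30,11]]; det(A-λI) = λ^2 - 11λ + 30.
Eigenvalues λ = 6, 5 with eigenvectors (1,6), (1,5).

y(t) = K_1e^(6t) + K_2e^(5t)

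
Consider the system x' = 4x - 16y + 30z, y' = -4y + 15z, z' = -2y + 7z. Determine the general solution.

Coefficient matrix A = [[4, -16, 30], [0, -4, 15], [0, -2, 7]].
det(A - λI) = 0 gives eigenvalues λ = 1, 2, 4.
For λ=1: eigenvector (6,3,1).
For λ=2: eigenvector (-10,-5,-2).
For λ=4: eigenvector (1,0,0).
General solution: c_1e^(t)(6,3,1) + c_2e^(2t)(-10,-5,-2) + c_3e^(4t)(1,0,0).

x(t) = 6c_1e^(t) - 10c_2e^(2t) + c_3e^(4t), y(t) = 3c_1e^(t) - 5c_2e^(2t), z(t) = c_1e^(t) - 2c_2e^(2t)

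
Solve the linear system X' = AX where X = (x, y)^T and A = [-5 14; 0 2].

Coefficient matrix A = [[-5, 14], [0, 2]].
Characteristic polynomial det(A - λI) = λ^2 + 3λ - 10 = 0.
Eigenvalues λ = -5, 2.
For λ=-5: (A-λI) row 1 is [0, 14], so an eigenvector is (1, 0).
For λ=2: (A-λI) row 1 is [-7, 14], so an eigenvector is (2, 1).
General solution: c_1e^(-5t)(1,0) + c_2e^(2t)(2,1).

x(t) = c_1e^(-5t) + 2c_2e^(2t), y(t) = c_2e^(2t)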